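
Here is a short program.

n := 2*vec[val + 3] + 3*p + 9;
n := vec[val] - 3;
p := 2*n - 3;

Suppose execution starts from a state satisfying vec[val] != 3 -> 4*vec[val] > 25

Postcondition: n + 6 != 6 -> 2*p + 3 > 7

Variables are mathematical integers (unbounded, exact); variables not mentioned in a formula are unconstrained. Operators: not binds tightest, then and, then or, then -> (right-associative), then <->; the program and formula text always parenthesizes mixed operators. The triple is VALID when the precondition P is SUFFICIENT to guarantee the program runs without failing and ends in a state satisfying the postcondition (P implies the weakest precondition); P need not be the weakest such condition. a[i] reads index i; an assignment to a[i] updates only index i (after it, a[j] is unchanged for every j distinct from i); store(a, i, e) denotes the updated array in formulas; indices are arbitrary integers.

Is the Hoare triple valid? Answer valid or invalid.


Working backward. After the program, the postcondition n + 6 != 6 -> 2*p + 3 > 7 must hold; in canonical form it is n != 0 -> 2*p > 4.
Before p := 2*n - 3: n != 0 -> 4*n > 10
Before n := vec[val] - 3: vec[val] != 3 -> 4*vec[val] > 22
Before n := 2*vec[val + 3] + 3*p + 9: vec[val] != 3 -> 4*vec[val] > 22
The weakest precondition is vec[val] != 3 -> 4*vec[val] > 22.
Check whether vec[val] != 3 -> 4*vec[val] > 25 implies it.
Every state satisfying the precondition satisfies the weakest precondition: the implication holds.
Answer: valid


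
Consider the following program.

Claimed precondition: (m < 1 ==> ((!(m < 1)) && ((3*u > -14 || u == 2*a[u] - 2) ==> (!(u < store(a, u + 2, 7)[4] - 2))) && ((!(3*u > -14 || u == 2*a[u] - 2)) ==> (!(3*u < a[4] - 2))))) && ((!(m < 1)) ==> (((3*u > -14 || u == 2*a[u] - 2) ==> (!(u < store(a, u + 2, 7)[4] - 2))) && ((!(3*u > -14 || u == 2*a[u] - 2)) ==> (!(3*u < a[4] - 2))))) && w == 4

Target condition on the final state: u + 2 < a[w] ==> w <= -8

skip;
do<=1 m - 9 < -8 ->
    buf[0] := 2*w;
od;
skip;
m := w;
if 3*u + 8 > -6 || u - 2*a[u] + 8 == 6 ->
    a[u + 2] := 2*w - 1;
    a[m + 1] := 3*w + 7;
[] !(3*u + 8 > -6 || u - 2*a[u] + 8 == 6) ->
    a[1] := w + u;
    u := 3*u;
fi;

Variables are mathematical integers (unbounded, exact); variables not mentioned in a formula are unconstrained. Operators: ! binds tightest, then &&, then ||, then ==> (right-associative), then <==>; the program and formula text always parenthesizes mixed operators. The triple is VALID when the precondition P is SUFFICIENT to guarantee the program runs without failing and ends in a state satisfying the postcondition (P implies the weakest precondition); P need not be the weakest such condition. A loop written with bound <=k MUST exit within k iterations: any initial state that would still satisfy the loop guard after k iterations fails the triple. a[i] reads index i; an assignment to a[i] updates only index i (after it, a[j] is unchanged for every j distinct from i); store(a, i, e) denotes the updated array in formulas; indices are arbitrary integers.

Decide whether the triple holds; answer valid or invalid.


Working backward. After the program, the postcondition u + 2 < a[w] ==> w <= -8 must hold; in canonical form it is u < a[w] - 2 ==> w <= -8.
Then branch requires u < store(store(a, u + 2, 2*w - 1), m + 1, 3*w + 7)[w] - 2 ==> w <= -8; else branch requires 3*u < store(a, 1, u + w)[w] - 2 ==> w <= -8.
Before the if: ((3*u > -14 || u == 2*a[u] - 2) ==> (u < store(store(a, u + 2, 2*w - 1), m + 1, 3*w + 7)[w] - 2 ==> w <= -8)) && ((!(3*u > -14 || u == 2*a[u] - 2)) ==> (3*u < store(a, 1, u + w)[w] - 2 ==> w <= -8))
Before m := w: ((3*u > -14 || u == 2*a[u] - 2) ==> (u < store(store(a, u + 2, 2*w - 1), w + 1, 3*w + 7)[w] - 2 ==> w <= -8)) && ((!(3*u > -14 || u == 2*a[u] - 2)) ==> (3*u < store(a, 1, u + w)[w] - 2 ==> w <= -8))
Before skip: ((3*u > -14 || u == 2*a[u] - 2) ==> (u < store(store(a, u + 2, 2*w - 1), w + 1, 3*w + 7)[w] - 2 ==> w <= -8)) && ((!(3*u > -14 || u == 2*a[u] - 2)) ==> (3*u < store(a, 1, u + w)[w] - 2 ==> w <= -8))
Before the loop (bound <=1), unroll the exhaustion recursion (WP_0 = exit-now case; WP_j = one more guarded iteration, up to j = 1):
  WP_0: (!(m < 1)) && ((3*u > -14 || u == 2*a[u] - 2) ==> (u < store(store(a, u + 2, 2*w - 1), w + 1, 3*w + 7)[w] - 2 ==> w <= -8)) && ((!(3*u > -14 || u == 2*a[u] - 2)) ==> (3*u < store(a, 1, u + w)[w] - 2 ==> w <= -8))
  WP_1: (m < 1 ==> ((!(m < 1)) && ((3*u > -14 || u == 2*a[u] - 2) ==> (u < store(store(a, u + 2, 2*w - 1), w + 1, 3*w + 7)[w] - 2 ==> w <= -8)) && ((!(3*u > -14 || u == 2*a[u] - 2)) ==> (3*u < store(a, 1, u + w)[w] - 2 ==> w <= -8)))) && ((!(m < 1)) ==> (((3*u > -14 || u == 2*a[u] - 2) ==> (u < store(store(a, u + 2, 2*w - 1), w + 1, 3*w + 7)[w] - 2 ==> w <= -8)) && ((!(3*u > -14 || u == 2*a[u] - 2)) ==> (3*u < store(a, 1, u + w)[w] - 2 ==> w <= -8))))
So before the loop: (m < 1 ==> ((!(m < 1)) && ((3*u > -14 || u == 2*a[u] - 2) ==> (u < store(store(a, u + 2, 2*w - 1), w + 1, 3*w + 7)[w] - 2 ==> w <= -8)) && ((!(3*u > -14 || u == 2*a[u] - 2)) ==> (3*u < store(a, 1, u + w)[w] - 2 ==> w <= -8)))) && ((!(m < 1)) ==> (((3*u > -14 || u == 2*a[u] - 2) ==> (u < store(store(a, u + 2, 2*w - 1), w + 1, 3*w + 7)[w] - 2 ==> w <= -8)) && ((!(3*u > -14 || u == 2*a[u] - 2)) ==> (3*u < store(a, 1, u + w)[w] - 2 ==> w <= -8))))
Before skip: (m < 1 ==> ((!(m < 1)) && ((3*u > -14 || u == 2*a[u] - 2) ==> (u < store(store(a, u + 2, 2*w - 1), w + 1, 3*w + 7)[w] - 2 ==> w <= -8)) && ((!(3*u > -14 || u == 2*a[u] - 2)) ==> (3*u < store(a, 1, u + w)[w] - 2 ==> w <= -8)))) && ((!(m < 1)) ==> (((3*u > -14 || u == 2*a[u] - 2) ==> (u < store(store(a, u + 2, 2*w - 1), w + 1, 3*w + 7)[w] - 2 ==> w <= -8)) && ((!(3*u > -14 || u == 2*a[u] - 2)) ==> (3*u < store(a, 1, u + w)[w] - 2 ==> w <= -8))))
The weakest precondition is (m < 1 ==> ((!(m < 1)) && ((3*u > -14 || u == 2*a[u] - 2) ==> (u < store(store(a, u + 2, 2*w - 1), w + 1, 3*w + 7)[w] - 2 ==> w <= -8)) && ((!(3*u > -14 || u == 2*a[u] - 2)) ==> (3*u < store(a, 1, u + w)[w] - 2 ==> w <= -8)))) && ((!(m < 1)) ==> (((3*u > -14 || u == 2*a[u] - 2) ==> (u < store(store(a, u + 2, 2*w - 1), w + 1, 3*w + 7)[w] - 2 ==> w <= -8)) && ((!(3*u > -14 || u == 2*a[u] - 2)) ==> (3*u < store(a, 1, u + w)[w] - 2 ==> w <= -8)))).
Check whether (m < 1 ==> ((!(m < 1)) && ((3*u > -14 || u == 2*a[u] - 2) ==> (!(u < store(a, u + 2, 7)[4] - 2))) && ((!(3*u > -14 || u == 2*a[u] - 2)) ==> (!(3*u < a[4] - 2))))) && ((!(m < 1)) ==> (((3*u > -14 || u == 2*a[u] - 2) ==> (!(u < store(a, u + 2, 7)[4] - 2))) && ((!(3*u > -14 || u == 2*a[u] - 2)) ==> (!(3*u < a[4] - 2))))) && w == 4 implies it.
Every state satisfying the precondition satisfies the weakest precondition: the implication holds.
Answer: valid


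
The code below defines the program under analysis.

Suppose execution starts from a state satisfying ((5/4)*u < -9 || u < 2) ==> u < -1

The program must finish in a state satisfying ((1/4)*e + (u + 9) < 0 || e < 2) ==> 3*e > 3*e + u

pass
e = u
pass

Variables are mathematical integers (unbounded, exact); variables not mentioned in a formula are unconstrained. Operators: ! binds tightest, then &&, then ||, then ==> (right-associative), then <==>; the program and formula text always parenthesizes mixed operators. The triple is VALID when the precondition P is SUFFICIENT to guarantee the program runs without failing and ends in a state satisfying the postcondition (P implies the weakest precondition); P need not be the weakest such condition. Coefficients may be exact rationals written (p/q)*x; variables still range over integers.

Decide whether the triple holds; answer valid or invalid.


Working backward. After the program, the postcondition ((1/4)*e + (u + 9) < 0 || e < 2) ==> 3*e > 3*e + u must hold; in canonical form it is ((1/4)*e + u < -9 || e < 2) ==> u < 0.
Before skip: ((1/4)*e + u < -9 || e < 2) ==> u < 0
Before e := u: ((5/4)*u < -9 || u < 2) ==> u < 0
Before skip: ((5/4)*u < -9 || u < 2) ==> u < 0
The weakest precondition is ((5/4)*u < -9 || u < 2) ==> u < 0.
Check whether ((5/4)*u < -9 || u < 2) ==> u < -1 implies it.
Every state satisfying the precondition satisfies the weakest precondition: the implication holds.
Answer: valid


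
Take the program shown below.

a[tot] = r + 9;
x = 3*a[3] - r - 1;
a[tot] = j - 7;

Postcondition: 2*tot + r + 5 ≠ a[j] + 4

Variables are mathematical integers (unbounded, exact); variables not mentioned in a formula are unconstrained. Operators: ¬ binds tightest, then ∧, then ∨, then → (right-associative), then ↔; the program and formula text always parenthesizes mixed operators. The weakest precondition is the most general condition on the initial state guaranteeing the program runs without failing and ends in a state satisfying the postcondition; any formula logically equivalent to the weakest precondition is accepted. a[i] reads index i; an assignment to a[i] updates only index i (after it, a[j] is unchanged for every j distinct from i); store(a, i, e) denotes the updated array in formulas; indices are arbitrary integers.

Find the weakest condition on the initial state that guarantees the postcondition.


Working backward. After the program, the postcondition 2*tot + r + 5 ≠ a[j] + 4 must hold; in canonical form it is r + 2*tot ≠ a[j] - 1.
Before a[tot] := j - 7: r + 2*tot ≠ store(a, tot, j - 7)[j] - 1
Before x := 3*a[3] - r - 1: r + 2*tot ≠ store(a, tot, j - 7)[j] - 1
Before a[tot] := r + 9: r + 2*tot ≠ store(store(a, tot, r + 9), tot, j - 7)[j] - 1
Answer: WP = r + 2*tot ≠ store(store(a, tot, r + 9), tot, j - 7)[j] - 1


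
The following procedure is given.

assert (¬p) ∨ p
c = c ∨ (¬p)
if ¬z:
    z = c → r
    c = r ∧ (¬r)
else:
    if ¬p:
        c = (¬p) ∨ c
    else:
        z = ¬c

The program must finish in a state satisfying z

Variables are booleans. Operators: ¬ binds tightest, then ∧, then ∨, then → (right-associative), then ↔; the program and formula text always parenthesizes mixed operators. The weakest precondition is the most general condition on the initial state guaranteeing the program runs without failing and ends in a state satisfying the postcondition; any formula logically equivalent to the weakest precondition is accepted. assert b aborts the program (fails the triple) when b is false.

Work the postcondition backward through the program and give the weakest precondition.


Working backward. After the program, z must hold.
Then branch requires c → r; else branch requires ((¬p) → z) ∧ (p → (¬c)).
Before the if: ((¬z) → (c → r)) ∧ (z → (((¬p) → z) ∧ (p → (¬c))))
Before c := c ∨ (¬p): ((¬z) → ((c ∨ (¬p)) → r)) ∧ (z → (((¬p) → z) ∧ (p → (¬(c ∨ (¬p))))))
Before assert (¬p) ∨ p: ((¬z) → ((c ∨ (¬p)) → r)) ∧ (z → (((¬p) → z) ∧ (p → (¬(c ∨ (¬p))))))
Answer: WP = ((¬z) → ((c ∨ (¬p)) → r)) ∧ (z → (((¬p) → z) ∧ (p → (¬(c ∨ (¬p))))))


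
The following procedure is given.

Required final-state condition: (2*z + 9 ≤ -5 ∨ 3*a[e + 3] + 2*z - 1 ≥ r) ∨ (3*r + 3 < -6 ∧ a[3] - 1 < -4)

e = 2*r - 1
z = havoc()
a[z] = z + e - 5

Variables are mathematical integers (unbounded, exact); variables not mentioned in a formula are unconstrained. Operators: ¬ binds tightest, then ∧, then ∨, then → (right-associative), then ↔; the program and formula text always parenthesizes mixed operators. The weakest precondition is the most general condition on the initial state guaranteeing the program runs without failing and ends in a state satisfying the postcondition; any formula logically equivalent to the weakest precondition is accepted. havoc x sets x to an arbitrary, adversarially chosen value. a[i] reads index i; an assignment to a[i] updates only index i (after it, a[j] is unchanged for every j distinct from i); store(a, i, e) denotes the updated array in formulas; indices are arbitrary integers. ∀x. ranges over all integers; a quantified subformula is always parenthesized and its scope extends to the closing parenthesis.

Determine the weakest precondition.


Working backward. After the program, the postcondition (2*z + 9 ≤ -5 ∨ 3*a[e + 3] + 2*z - 1 ≥ r) ∨ (3*r + 3 < -6 ∧ a[3] - 1 < -4) must hold; in canonical form it is 2*z ≤ -14 ∨ 3*a[e + 3] + 2*z ≥ r + 1 ∨ (3*r < -9 ∧ a[3] < -3).
Before a[z] := z + e - 5: 2*z ≤ -14 ∨ 3*store(a, z, e + z - 5)[e + 3] + 2*z ≥ r + 1 ∨ (3*r < -9 ∧ store(a, z, e + z - 5)[3] < -3)
Before havoc z: ∀z_1. (2*z_1 ≤ -14 ∨ 3*store(a, z_1, e + z_1 - 5)[e + 3] + 2*z_1 ≥ r + 1 ∨ (3*r < -9 ∧ store(a, z_1, e + z_1 - 5)[3] < -3))
Before e := 2*r - 1: ∀z_1. (2*z_1 ≤ -14 ∨ 3*store(a, z_1, 2*r + z_1 - 6)[2*r + 2] + 2*z_1 ≥ r + 1 ∨ (3*r < -9 ∧ store(a, z_1, 2*r + z_1 - 6)[3] < -3))
Answer: WP = ∀z_1. (2*z_1 ≤ -14 ∨ 3*store(a, z_1, 2*r + z_1 - 6)[2*r + 2] + 2*z_1 ≥ r + 1 ∨ (3*r < -9 ∧ store(a, z_1, 2*r + z_1 - 6)[3] < -3))


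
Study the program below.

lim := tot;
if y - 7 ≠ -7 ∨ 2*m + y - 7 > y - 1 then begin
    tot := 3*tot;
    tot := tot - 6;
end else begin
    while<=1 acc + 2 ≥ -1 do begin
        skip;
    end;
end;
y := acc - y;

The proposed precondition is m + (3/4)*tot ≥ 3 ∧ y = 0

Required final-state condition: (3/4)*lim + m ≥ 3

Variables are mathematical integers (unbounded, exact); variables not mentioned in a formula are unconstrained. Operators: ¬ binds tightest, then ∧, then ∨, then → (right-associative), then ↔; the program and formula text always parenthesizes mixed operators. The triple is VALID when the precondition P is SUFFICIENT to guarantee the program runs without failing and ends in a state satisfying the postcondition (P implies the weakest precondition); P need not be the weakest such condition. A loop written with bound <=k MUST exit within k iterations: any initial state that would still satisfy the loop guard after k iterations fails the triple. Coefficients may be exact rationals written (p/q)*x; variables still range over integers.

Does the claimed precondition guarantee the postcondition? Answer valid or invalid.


Working backward. After the program, (3/4)*lim + m ≥ 3 must hold.
Before y := acc - y: (3/4)*lim + m ≥ 3
Then branch requires (3/4)*lim + m ≥ 3; else branch requires (acc ≥ -3 → ((¬(acc ≥ -3)) ∧ (3/4)*lim + m ≥ 3)) ∧ ((¬(acc ≥ -3)) → (3/4)*lim + m ≥ 3).
Before the if: ((y ≠ 0 ∨ 2*m > 6) → (3/4)*lim + m ≥ 3) ∧ ((¬(y ≠ 0 ∨ 2*m > 6)) → ((acc ≥ -3 → ((¬(acc ≥ -3)) ∧ (3/4)*lim + m ≥ 3)) ∧ ((¬(acc ≥ -3)) → (3/4)*lim + m ≥ 3)))
Before lim := tot: ((y ≠ 0 ∨ 2*m > 6) → m + (3/4)*tot ≥ 3) ∧ ((¬(y ≠ 0 ∨ 2*m > 6)) → ((acc ≥ -3 → ((¬(acc ≥ -3)) ∧ m + (3/4)*tot ≥ 3)) ∧ ((¬(acc ≥ -3)) → m + (3/4)*tot ≥ 3)))
The weakest precondition is ((y ≠ 0 ∨ 2*m > 6) → m + (3/4)*tot ≥ 3) ∧ ((¬(y ≠ 0 ∨ 2*m > 6)) → ((acc ≥ -3 → ((¬(acc ≥ -3)) ∧ m + (3/4)*tot ≥ 3)) ∧ ((¬(acc ≥ -3)) → m + (3/4)*tot ≥ 3))).
Check whether m + (3/4)*tot ≥ 3 ∧ y = 0 implies it.
Countermodel: at the initial state acc = -3, m = 3, tot = 0, y = 0, the precondition holds but the weakest precondition fails.
Answer: invalid


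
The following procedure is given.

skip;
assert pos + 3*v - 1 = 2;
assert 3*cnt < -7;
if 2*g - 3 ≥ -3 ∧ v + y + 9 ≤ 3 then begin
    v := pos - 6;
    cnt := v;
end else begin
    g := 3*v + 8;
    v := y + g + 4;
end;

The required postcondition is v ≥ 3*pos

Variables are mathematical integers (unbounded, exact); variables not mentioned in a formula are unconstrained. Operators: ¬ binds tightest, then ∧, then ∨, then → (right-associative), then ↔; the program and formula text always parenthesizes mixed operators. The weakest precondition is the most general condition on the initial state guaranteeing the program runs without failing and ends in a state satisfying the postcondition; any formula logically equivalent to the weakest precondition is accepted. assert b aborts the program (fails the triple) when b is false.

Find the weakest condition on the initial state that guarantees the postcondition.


Working backward. After the program, v ≥ 3*pos must hold.
Then branch requires 2*pos ≤ -6; else branch requires 3*v + y ≥ 3*pos - 12.
Before the if: ((2*g ≥ 0 ∧ v + y ≤ -6) → 2*pos ≤ -6) ∧ ((¬(2*g ≥ 0 ∧ v + y ≤ -6)) → 3*v + y ≥ 3*pos - 12)
Before assert 3*cnt < -7: 3*cnt < -7 ∧ ((2*g ≥ 0 ∧ v + y ≤ -6) → 2*pos ≤ -6) ∧ ((¬(2*g ≥ 0 ∧ v + y ≤ -6)) → 3*v + y ≥ 3*pos - 12)
Before assert pos + 3*v - 1 = 2: pos + 3*v = 3 ∧ 3*cnt < -7 ∧ ((2*g ≥ 0 ∧ v + y ≤ -6) → 2*pos ≤ -6) ∧ ((¬(2*g ≥ 0 ∧ v + y ≤ -6)) → 3*v + y ≥ 3*pos - 12)
Before skip: pos + 3*v = 3 ∧ 3*cnt < -7 ∧ ((2*g ≥ 0 ∧ v + y ≤ -6) → 2*pos ≤ -6) ∧ ((¬(2*g ≥ 0 ∧ v + y ≤ -6)) → 3*v + y ≥ 3*pos - 12)
Answer: WP = pos + 3*v = 3 ∧ 3*cnt < -7 ∧ ((2*g ≥ 0 ∧ v + y ≤ -6) → 2*pos ≤ -6) ∧ ((¬(2*g ≥ 0 ∧ v + y ≤ -6)) → 3*v + y ≥ 3*pos - 12)


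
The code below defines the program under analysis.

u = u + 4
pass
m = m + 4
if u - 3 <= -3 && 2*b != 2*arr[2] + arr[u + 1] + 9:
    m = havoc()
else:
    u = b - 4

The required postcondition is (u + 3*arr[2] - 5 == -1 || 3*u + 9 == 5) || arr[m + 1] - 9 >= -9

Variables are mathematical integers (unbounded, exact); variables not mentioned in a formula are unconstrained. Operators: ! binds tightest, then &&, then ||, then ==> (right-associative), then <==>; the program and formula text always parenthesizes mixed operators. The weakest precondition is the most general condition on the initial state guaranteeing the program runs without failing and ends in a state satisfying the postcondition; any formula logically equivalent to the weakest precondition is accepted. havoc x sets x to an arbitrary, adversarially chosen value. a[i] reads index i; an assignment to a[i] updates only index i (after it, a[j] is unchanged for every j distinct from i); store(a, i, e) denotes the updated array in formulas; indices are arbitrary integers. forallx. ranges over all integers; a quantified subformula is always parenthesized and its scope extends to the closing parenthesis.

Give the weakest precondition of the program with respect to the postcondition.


Working backward. After the program, the postcondition (u + 3*arr[2] - 5 == -1 || 3*u + 9 == 5) || arr[m + 1] - 9 >= -9 must hold; in canonical form it is 3*arr[2] + u == 4 || 3*u == -4 || arr[m + 1] >= 0.
Then branch requires forall m_1. (3*arr[2] + u == 4 || 3*u == -4 || arr[m_1 + 1] >= 0); else branch requires 3*arr[2] + b == 8 || 3*b == 8 || arr[m + 1] >= 0.
Before the if: ((u <= 0 && 2*b != arr[u + 1] + 2*arr[2] + 9) ==> (forall m_1. (3*arr[2] + u == 4 || 3*u == -4 || arr[m_1 + 1] >= 0))) && ((!(u <= 0 && 2*b != arr[u + 1] + 2*arr[2] + 9)) ==> (3*arr[2] + b == 8 || 3*b == 8 || arr[m + 1] >= 0))
Before m := m + 4: ((u <= 0 && 2*b != arr[u + 1] + 2*arr[2] + 9) ==> (forall m_1. (3*arr[2] + u == 4 || 3*u == -4 || arr[m_1 + 1] >= 0))) && ((!(u <= 0 && 2*b != arr[u + 1] + 2*arr[2] + 9)) ==> (3*arr[2] + b == 8 || 3*b == 8 || arr[m + 5] >= 0))
Before skip: ((u <= 0 && 2*b != arr[u + 1] + 2*arr[2] + 9) ==> (forall m_1. (3*arr[2] + u == 4 || 3*u == -4 || arr[m_1 + 1] >= 0))) && ((!(u <= 0 && 2*b != arr[u + 1] + 2*arr[2] + 9)) ==> (3*arr[2] + b == 8 || 3*b == 8 || arr[m + 5] >= 0))
Before u := u + 4: ((u <= -4 && 2*b != arr[u + 5] + 2*arr[2] + 9) ==> (forall m_1. (3*arr[2] + u == 0 || 3*u == -16 || arr[m_1 + 1] >= 0))) && ((!(u <= -4 && 2*b != arr[u + 5] + 2*arr[2] + 9)) ==> (3*arr[2] + b == 8 || 3*b == 8 || arr[m + 5] >= 0))
Answer: WP = ((u <= -4 && 2*b != arr[u + 5] + 2*arr[2] + 9) ==> (forall m_1. (3*arr[2] + u == 0 || 3*u == -16 || arr[m_1 + 1] >= 0))) && ((!(u <= -4 && 2*b != arr[u + 5] + 2*arr[2] + 9)) ==> (3*arr[2] + b == 8 || 3*b == 8 || arr[m + 5] >= 0))


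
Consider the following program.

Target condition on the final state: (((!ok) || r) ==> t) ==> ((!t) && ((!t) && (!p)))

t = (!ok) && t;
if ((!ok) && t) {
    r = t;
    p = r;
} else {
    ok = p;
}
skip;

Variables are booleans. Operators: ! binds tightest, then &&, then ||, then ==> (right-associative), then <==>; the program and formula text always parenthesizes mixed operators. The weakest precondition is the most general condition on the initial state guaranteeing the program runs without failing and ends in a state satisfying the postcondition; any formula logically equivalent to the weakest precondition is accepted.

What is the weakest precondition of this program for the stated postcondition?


Working backward. After the program, the postcondition (((!ok) || r) ==> t) ==> ((!t) && ((!t) && (!p))) must hold; in canonical form it is (((!ok) || r) ==> t) ==> ((!t) && (!p)).
Before skip: (((!ok) || r) ==> t) ==> ((!t) && (!p))
Then branch requires (((!ok) || t) ==> t) ==> (!t); else branch requires (((!p) || r) ==> t) ==> ((!t) && (!p)).
Before the if: (((!ok) && t) ==> ((((!ok) || t) ==> t) ==> (!t))) && ((!((!ok) && t)) ==> ((((!p) || r) ==> t) ==> ((!t) && (!p))))
Before t := (!ok) && t: (((!ok) && t) ==> ((((!ok) || ((!ok) && t)) ==> ((!ok) && t)) ==> (!((!ok) && t)))) && ((!((!ok) && t)) ==> ((((!p) || r) ==> ((!ok) && t)) ==> ((!((!ok) && t)) && (!p))))
Answer: WP = (((!ok) && t) ==> ((((!ok) || ((!ok) && t)) ==> ((!ok) && t)) ==> (!((!ok) && t)))) && ((!((!ok) && t)) ==> ((((!p) || r) ==> ((!ok) && t)) ==> ((!((!ok) && t)) && (!p))))


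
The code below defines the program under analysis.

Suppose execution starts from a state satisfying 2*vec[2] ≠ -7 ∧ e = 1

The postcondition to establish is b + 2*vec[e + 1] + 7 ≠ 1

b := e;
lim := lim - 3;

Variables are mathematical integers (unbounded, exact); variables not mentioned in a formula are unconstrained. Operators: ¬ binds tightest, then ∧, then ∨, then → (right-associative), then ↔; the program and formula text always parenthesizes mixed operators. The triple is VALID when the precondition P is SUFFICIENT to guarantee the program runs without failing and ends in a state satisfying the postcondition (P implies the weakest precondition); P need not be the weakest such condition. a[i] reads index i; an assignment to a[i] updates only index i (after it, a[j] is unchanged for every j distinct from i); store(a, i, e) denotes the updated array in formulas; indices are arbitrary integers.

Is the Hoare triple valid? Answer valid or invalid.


Working backward. After the program, the postcondition b + 2*vec[e + 1] + 7 ≠ 1 must hold; in canonical form it is 2*vec[e + 1] + b ≠ -6.
Before lim := lim - 3: 2*vec[e + 1] + b ≠ -6
Before b := e: 2*vec[e + 1] + e ≠ -6
The weakest precondition is 2*vec[e + 1] + e ≠ -6.
Check whether 2*vec[2] ≠ -7 ∧ e = 1 implies it.
Every state satisfying the precondition satisfies the weakest precondition: the implication holds.
Answer: valid


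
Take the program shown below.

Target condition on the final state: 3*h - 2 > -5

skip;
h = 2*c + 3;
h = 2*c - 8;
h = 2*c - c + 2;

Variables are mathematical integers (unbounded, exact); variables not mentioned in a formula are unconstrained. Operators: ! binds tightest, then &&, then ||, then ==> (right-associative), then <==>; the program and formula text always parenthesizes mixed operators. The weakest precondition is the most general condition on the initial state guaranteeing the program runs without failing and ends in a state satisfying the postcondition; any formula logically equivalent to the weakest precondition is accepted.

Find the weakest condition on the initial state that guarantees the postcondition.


Working backward. After the program, the postcondition 3*h - 2 > -5 must hold; in canonical form it is 3*h > -3.
Before h := 2*c - c + 2: 3*c > -9
Before h := 2*c - 8: 3*c > -9
Before h := 2*c + 3: 3*c > -9
Before skip: 3*c > -9
Answer: WP = 3*c > -9


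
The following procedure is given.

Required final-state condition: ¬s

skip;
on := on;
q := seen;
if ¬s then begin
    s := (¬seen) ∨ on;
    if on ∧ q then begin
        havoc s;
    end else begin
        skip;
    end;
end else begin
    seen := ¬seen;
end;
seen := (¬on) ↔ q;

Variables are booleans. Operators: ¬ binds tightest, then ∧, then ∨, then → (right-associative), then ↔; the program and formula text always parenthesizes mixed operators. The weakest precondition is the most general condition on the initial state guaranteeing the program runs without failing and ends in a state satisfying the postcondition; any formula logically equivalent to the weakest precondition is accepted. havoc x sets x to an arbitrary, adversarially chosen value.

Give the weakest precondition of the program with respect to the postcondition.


Working backward. After the program, ¬s must hold.
Before seen := (¬on) ↔ q: ¬s
Then branch requires (¬(on ∧ q)) ∧ ((¬(on ∧ q)) → (¬((¬seen) ∨ on))); else branch requires ¬s.
Before the if: ((¬s) → ((¬(on ∧ q)) ∧ ((¬(on ∧ q)) → (¬((¬seen) ∨ on))))) ∧ (s → (¬s))
Before q := seen: ((¬s) → ((¬(on ∧ seen)) ∧ ((¬(on ∧ seen)) → (¬((¬seen) ∨ on))))) ∧ (s → (¬s))
Before on := on: ((¬s) → ((¬(on ∧ seen)) ∧ ((¬(on ∧ seen)) → (¬((¬seen) ∨ on))))) ∧ (s → (¬s))
Before skip: ((¬s) → ((¬(on ∧ seen)) ∧ ((¬(on ∧ seen)) → (¬((¬seen) ∨ on))))) ∧ (s → (¬s))
Answer: WP = ((¬s) → ((¬(on ∧ seen)) ∧ ((¬(on ∧ seen)) → (¬((¬seen) ∨ on))))) ∧ (s → (¬s))


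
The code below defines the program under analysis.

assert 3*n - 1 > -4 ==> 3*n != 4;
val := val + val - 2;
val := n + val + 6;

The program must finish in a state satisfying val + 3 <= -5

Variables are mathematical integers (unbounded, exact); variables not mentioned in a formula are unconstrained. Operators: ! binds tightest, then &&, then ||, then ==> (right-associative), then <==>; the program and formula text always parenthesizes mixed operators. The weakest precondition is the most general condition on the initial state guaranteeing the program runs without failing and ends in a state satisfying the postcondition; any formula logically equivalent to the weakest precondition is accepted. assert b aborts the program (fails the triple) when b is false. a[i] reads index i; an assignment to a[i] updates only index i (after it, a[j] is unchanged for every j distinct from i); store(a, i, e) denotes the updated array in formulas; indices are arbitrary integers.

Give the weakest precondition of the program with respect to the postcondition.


Working backward. After the program, the postcondition val + 3 <= -5 must hold; in canonical form it is val <= -8.
Before val := n + val + 6: n + val <= -14
Before val := val + val - 2: n + 2*val <= -12
Before assert 3*n - 1 > -4 ==> 3*n != 4: (3*n > -3 ==> 3*n != 4) && n + 2*val <= -12
Answer: WP = (3*n > -3 ==> 3*n != 4) && n + 2*val <= -12


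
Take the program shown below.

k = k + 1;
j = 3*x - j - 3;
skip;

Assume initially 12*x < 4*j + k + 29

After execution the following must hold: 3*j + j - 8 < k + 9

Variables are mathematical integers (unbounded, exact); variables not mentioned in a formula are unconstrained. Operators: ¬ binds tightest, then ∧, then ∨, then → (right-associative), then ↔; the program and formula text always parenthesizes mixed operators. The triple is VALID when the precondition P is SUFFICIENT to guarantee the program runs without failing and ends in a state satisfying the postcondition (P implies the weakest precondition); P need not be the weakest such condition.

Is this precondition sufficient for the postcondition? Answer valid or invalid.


Working backward. After the program, the postcondition 3*j + j - 8 < k + 9 must hold; in canonical form it is 4*j < k + 17.
Before skip: 4*j < k + 17
Before j := 3*x - j - 3: 12*x < 4*j + k + 29
Before k := k + 1: 12*x < 4*j + k + 30
The weakest precondition is 12*x < 4*j + k + 30.
Check whether 12*x < 4*j + k + 29 implies it.
Every state satisfying the precondition satisfies the weakest precondition: the implication holds.
Answer: valid


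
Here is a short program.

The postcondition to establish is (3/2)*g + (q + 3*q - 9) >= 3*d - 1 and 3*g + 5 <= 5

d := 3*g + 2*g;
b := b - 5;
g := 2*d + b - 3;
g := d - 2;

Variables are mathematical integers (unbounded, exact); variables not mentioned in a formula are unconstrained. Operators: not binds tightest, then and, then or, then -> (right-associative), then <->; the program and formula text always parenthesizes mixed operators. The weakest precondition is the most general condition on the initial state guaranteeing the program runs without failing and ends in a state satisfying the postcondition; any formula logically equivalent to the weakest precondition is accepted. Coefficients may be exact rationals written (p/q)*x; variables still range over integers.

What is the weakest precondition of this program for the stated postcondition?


Working backward. After the program, the postcondition (3/2)*g + (q + 3*q - 9) >= 3*d - 1 and 3*g + 5 <= 5 must hold; in canonical form it is (3/2)*g + 4*q >= 3*d + 8 and 3*g <= 0.
Before g := d - 2: 4*q >= (3/2)*d + 11 and 3*d <= 6
Before g := 2*d + b - 3: 4*q >= (3/2)*d + 11 and 3*d <= 6
Before b := b - 5: 4*q >= (3/2)*d + 11 and 3*d <= 6
Before d := 3*g + 2*g: 4*q >= (15/2)*g + 11 and 15*g <= 6
Answer: WP = 4*q >= (15/2)*g + 11 and 15*g <= 6


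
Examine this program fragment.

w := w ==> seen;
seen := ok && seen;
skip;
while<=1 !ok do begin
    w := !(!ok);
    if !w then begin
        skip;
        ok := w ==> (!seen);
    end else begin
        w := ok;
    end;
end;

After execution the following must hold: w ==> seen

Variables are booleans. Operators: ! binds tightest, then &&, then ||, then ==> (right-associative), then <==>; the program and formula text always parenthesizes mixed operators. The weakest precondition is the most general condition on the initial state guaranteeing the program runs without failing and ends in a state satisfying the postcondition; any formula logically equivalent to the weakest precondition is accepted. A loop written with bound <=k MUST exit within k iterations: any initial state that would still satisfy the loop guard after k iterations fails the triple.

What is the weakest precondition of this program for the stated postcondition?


Working backward. After the program, w ==> seen must hold.
Before the loop (bound <=1), unroll the exhaustion recursion (WP_0 = exit-now case; WP_j = one more guarded iteration, up to j = 1):
  WP_0: ok && (w ==> seen)
  WP_1: ((!ok) ==> (((!ok) ==> ((ok ==> (!seen)) && (ok ==> seen))) && (ok ==> (ok && (ok ==> seen))))) && (ok ==> (w ==> seen))
So before the loop: ((!ok) ==> (((!ok) ==> ((ok ==> (!seen)) && (ok ==> seen))) && (ok ==> (ok && (ok ==> seen))))) && (ok ==> (w ==> seen))
Before skip: ((!ok) ==> (((!ok) ==> ((ok ==> (!seen)) && (ok ==> seen))) && (ok ==> (ok && (ok ==> seen))))) && (ok ==> (w ==> seen))
Before seen := ok && seen: ((!ok) ==> (((!ok) ==> ((ok ==> (!(ok && seen))) && (ok ==> (ok && seen)))) && (ok ==> (ok && (ok ==> (ok && seen)))))) && (ok ==> (w ==> (ok && seen)))
Before w := w ==> seen: ((!ok) ==> (((!ok) ==> ((ok ==> (!(ok && seen))) && (ok ==> (ok && seen)))) && (ok ==> (ok && (ok ==> (ok && seen)))))) && (ok ==> ((w ==> seen) ==> (ok && seen)))
Answer: WP = ((!ok) ==> (((!ok) ==> ((ok ==> (!(ok && seen))) && (ok ==> (ok && seen)))) && (ok ==> (ok && (ok ==> (ok && seen)))))) && (ok ==> ((w ==> seen) ==> (ok && seen)))


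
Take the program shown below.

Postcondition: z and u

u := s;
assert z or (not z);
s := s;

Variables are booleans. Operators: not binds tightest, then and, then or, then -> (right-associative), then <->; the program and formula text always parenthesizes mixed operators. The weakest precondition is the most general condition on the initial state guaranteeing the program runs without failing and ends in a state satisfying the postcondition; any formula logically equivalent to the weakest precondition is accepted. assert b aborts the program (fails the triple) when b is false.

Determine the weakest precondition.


Working backward. After the program, z and u must hold.
Before s := s: z and u
Before assert z or (not z): z and u
Before u := s: z and s
Answer: WP = z and s


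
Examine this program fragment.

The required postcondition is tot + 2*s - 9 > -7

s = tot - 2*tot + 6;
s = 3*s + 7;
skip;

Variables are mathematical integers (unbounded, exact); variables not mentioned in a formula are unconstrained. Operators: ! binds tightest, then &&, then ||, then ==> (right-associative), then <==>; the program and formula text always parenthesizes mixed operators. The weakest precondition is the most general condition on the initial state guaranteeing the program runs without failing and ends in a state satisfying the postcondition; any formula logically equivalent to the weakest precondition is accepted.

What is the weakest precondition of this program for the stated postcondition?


Working backward. After the program, the postcondition tot + 2*s - 9 > -7 must hold; in canonical form it is 2*s + tot > 2.
Before skip: 2*s + tot > 2
Before s := 3*s + 7: 6*s + tot > -12
Before s := tot - 2*tot + 6: 5*tot < 48
Answer: WP = 5*tot < 48


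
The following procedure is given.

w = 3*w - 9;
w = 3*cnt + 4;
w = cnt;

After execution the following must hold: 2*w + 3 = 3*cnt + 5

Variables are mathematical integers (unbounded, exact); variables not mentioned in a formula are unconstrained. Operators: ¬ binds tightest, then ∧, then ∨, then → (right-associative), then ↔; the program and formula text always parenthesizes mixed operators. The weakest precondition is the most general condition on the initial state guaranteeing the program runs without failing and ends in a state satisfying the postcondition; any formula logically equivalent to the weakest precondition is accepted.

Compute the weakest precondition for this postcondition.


Working backward. After the program, the postcondition 2*w + 3 = 3*cnt + 5 must hold; in canonical form it is 2*w = 3*cnt + 2.
Before w := cnt: cnt = -2
Before w := 3*cnt + 4: cnt = -2
Before w := 3*w - 9: cnt = -2
Answer: WP = cnt = -2


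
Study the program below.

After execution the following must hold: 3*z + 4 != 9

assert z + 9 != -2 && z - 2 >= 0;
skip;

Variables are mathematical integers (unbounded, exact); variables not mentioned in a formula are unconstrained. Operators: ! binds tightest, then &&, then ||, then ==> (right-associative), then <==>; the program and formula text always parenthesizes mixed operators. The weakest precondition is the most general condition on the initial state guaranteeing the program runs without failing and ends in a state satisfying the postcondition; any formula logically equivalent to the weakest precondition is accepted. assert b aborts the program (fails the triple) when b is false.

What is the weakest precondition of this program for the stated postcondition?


Working backward. After the program, the postcondition 3*z + 4 != 9 must hold; in canonical form it is 3*z != 5.
Before skip: 3*z != 5
Before assert z + 9 != -2 && z - 2 >= 0: z != -11 && z >= 2 && 3*z != 5
Answer: WP = z != -11 && z >= 2 && 3*z != 5


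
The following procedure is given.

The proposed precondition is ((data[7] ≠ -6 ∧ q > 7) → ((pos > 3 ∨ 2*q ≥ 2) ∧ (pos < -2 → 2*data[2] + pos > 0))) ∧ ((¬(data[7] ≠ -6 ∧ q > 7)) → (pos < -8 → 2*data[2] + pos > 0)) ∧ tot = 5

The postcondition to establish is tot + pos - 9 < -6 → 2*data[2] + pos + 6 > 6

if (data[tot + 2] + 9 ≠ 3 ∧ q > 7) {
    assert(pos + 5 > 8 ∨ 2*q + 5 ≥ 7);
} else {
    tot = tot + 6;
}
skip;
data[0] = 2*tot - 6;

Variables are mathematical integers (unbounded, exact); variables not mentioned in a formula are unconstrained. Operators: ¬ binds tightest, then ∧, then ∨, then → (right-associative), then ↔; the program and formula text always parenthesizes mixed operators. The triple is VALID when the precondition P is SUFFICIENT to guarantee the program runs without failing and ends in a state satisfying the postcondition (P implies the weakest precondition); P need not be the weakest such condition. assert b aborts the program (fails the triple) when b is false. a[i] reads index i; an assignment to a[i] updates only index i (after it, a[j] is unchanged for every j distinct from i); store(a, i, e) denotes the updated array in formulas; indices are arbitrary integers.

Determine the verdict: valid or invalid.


Working backward. After the program, the postcondition tot + pos - 9 < -6 → 2*data[2] + pos + 6 > 6 must hold; in canonical form it is pos + tot < 3 → 2*data[2] + pos > 0.
Before data[0] := 2*tot - 6: pos + tot < 3 → 2*data[2] + pos > 0
Before skip: pos + tot < 3 → 2*data[2] + pos > 0
Then branch requires (pos > 3 ∨ 2*q ≥ 2) ∧ (pos + tot < 3 → 2*data[2] + pos > 0); else branch requires pos + tot < -3 → 2*data[2] + pos > 0.
Before the if: ((data[tot + 2] ≠ -6 ∧ q > 7) → ((pos > 3 ∨ 2*q ≥ 2) ∧ (pos + tot < 3 → 2*data[2] + pos > 0))) ∧ ((¬(data[tot + 2] ≠ -6 ∧ q > 7)) → (pos + tot < -3 → 2*data[2] + pos > 0))
The weakest precondition is ((data[tot + 2] ≠ -6 ∧ q > 7) → ((pos > 3 ∨ 2*q ≥ 2) ∧ (pos + tot < 3 → 2*data[2] + pos > 0))) ∧ ((¬(data[tot + 2] ≠ -6 ∧ q > 7)) → (pos + tot < -3 → 2*data[2] + pos > 0)).
Check whether ((data[7] ≠ -6 ∧ q > 7) → ((pos > 3 ∨ 2*q ≥ 2) ∧ (pos < -2 → 2*data[2] + pos > 0))) ∧ ((¬(data[7] ≠ -6 ∧ q > 7)) → (pos < -8 → 2*data[2] + pos > 0)) ∧ tot = 5 implies it.
Every state satisfying the precondition satisfies the weakest precondition: the implication holds.
Answer: valid


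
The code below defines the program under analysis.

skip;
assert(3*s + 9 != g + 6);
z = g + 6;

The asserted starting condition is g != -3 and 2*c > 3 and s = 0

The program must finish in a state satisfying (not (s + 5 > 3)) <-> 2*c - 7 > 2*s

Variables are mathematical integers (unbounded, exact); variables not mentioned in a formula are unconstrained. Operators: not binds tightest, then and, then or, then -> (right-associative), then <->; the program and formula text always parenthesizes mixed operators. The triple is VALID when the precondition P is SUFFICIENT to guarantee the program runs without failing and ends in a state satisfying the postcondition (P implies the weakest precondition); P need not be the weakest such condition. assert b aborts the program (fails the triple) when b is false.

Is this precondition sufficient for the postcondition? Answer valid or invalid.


Working backward. After the program, the postcondition (not (s + 5 > 3)) <-> 2*c - 7 > 2*s must hold; in canonical form it is (not (s > -2)) <-> 2*c > 2*s + 7.
Before z := g + 6: (not (s > -2)) <-> 2*c > 2*s + 7
Before assert 3*s + 9 != g + 6: 3*s != g - 3 and ((not (s > -2)) <-> 2*c > 2*s + 7)
Before skip: 3*s != g - 3 and ((not (s > -2)) <-> 2*c > 2*s + 7)
The weakest precondition is 3*s != g - 3 and ((not (s > -2)) <-> 2*c > 2*s + 7).
Check whether g != -3 and 2*c > 3 and s = 0 implies it.
Countermodel: at the initial state c = 4, g = -4, s = 0, the precondition holds but the weakest precondition fails.
Answer: invalid


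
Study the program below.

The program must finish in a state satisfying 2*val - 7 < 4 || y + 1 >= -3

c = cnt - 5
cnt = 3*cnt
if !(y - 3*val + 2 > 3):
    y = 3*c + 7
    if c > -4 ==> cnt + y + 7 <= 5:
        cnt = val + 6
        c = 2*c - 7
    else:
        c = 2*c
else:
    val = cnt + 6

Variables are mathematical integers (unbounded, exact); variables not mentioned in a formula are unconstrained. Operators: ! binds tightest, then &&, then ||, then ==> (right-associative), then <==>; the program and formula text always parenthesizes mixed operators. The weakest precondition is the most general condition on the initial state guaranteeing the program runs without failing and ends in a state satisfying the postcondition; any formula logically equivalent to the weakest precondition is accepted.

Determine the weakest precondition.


Working backward. After the program, the postcondition 2*val - 7 < 4 || y + 1 >= -3 must hold; in canonical form it is 2*val < 11 || y >= -4.
Then branch requires ((c > -4 ==> 3*c + cnt <= -9) ==> (2*val < 11 || 3*c >= -11)) && ((!(c > -4 ==> 3*c + cnt <= -9)) ==> (2*val < 11 || 3*c >= -11)); else branch requires 2*cnt < -1 || y >= -4.
Before the if: ((!(y > 3*val + 1)) ==> (((c > -4 ==> 3*c + cnt <= -9) ==> (2*val < 11 || 3*c >= -11)) && ((!(c > -4 ==> 3*c + cnt <= -9)) ==> (2*val < 11 || 3*c >= -11)))) && (y > 3*val + 1 ==> (2*cnt < -1 || y >= -4))
Before cnt := 3*cnt: ((!(y > 3*val + 1)) ==> (((c > -4 ==> 3*c + 3*cnt <= -9) ==> (2*val < 11 || 3*c >= -11)) && ((!(c > -4 ==> 3*c + 3*cnt <= -9)) ==> (2*val < 11 || 3*c >= -11)))) && (y > 3*val + 1 ==> (6*cnt < -1 || y >= -4))
Before c := cnt - 5: ((!(y > 3*val + 1)) ==> (((cnt > 1 ==> 6*cnt <= 6) ==> (2*val < 11 || 3*cnt >= 4)) && ((!(cnt > 1 ==> 6*cnt <= 6)) ==> (2*val < 11 || 3*cnt >= 4)))) && (y > 3*val + 1 ==> (6*cnt < -1 || y >= -4))
Answer: WP = ((!(y > 3*val + 1)) ==> (((cnt > 1 ==> 6*cnt <= 6) ==> (2*val < 11 || 3*cnt >= 4)) && ((!(cnt > 1 ==> 6*cnt <= 6)) ==> (2*val < 11 || 3*cnt >= 4)))) && (y > 3*val + 1 ==> (6*cnt < -1 || y >= -4))
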